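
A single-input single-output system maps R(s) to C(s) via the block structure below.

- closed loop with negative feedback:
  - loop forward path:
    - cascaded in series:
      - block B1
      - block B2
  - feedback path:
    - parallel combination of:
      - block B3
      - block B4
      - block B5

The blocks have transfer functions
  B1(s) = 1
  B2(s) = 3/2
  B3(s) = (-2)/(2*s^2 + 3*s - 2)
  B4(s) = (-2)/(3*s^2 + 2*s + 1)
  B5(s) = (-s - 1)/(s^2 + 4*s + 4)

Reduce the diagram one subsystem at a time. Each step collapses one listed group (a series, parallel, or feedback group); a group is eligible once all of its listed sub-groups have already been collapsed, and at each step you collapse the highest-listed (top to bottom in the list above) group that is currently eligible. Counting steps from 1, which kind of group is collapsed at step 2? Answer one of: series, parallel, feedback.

The answer is parallel.

Reasoning:
1. multiply B1, B2 (series)
2. parallel reduction of B3, B4, B5
3. collapse the loop ((B1*B2) forward, (B3+B4+B5) return)
At step 2 the group reduced is parallel.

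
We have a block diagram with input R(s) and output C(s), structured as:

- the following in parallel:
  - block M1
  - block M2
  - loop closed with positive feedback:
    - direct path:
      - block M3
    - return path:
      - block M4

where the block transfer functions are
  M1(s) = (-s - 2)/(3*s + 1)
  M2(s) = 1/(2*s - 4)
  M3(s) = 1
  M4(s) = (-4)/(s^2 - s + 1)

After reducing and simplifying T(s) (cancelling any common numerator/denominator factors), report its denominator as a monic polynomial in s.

Reducing step by step:

(1) apply the feedback formula to M3, M4: (s^2 - s + 1)/(s^2 - s + 5)
(2) combine M1, M2, [M3/(1-M3*M4)] in parallel: (4*s^4 - 11*s^3 + 8*s^2 + 41)/(6*s^4 - 16*s^3 + 36*s^2 - 46*s - 20)
Step 2 gives the fully reduced T(s), with no common factor left to cancel. The denominator's leading coefficient is 6, so divide each of its coefficients by 6 to get the monic form.

Answer: s^4 - 8*s^3/3 + 6*s^2 - 23*s/3 - 10/3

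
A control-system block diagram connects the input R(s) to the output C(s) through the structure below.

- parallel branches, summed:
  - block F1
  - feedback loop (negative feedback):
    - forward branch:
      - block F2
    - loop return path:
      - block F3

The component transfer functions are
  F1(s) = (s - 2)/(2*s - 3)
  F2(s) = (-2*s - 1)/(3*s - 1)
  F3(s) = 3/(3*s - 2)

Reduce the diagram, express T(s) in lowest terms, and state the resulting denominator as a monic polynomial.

1. collapse the loop (F2 forward, F3 return) = (-6*s^2 + s + 2)/(9*s^2 - 15*s - 1)
2. reduce the parallel group F1, [F2/(1+F2*F3)] = (-3*s^3 - 13*s^2 + 30*s - 4)/(18*s^3 - 57*s^2 + 43*s + 3)
That last expression is T(s), already simplified. Scaling its denominator by 1/18 (the reciprocal of the leading coefficient) yields the monic denominator.

Answer: s^3 - 19*s^2/6 + 43*s/18 + 1/6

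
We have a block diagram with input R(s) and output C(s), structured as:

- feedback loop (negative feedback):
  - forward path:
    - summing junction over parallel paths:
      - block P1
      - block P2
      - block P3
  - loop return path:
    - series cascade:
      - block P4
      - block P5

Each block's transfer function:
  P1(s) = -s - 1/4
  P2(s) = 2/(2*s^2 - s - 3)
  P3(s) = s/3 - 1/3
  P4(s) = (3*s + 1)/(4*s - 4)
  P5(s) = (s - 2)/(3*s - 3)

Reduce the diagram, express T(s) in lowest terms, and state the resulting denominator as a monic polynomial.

The answer is s^5 - 175*s^4/24 + 565*s^3/48 - 17*s^2/6 - 433*s/48 + 87/8.

Reasoning:
[1] sum the parallel branches P1, P2, P3 gives (-16*s^3 - 6*s^2 + 31*s + 45)/(24*s^2 - 12*s - 36)
[2] multiply P4, P5 (series) gives (3*s^2 - 5*s - 2)/(12*s^2 - 24*s + 12)
[3] apply the feedback formula to (P1+P2+P3), (P4*P5) gives (192*s^5 - 312*s^4 - 324*s^3 + 276*s^2 + 708*s - 540)/(48*s^5 - 350*s^4 + 565*s^3 - 136*s^2 - 433*s + 522)
The result of step 3 is T(s) in lowest terms. Its denominator has leading coefficient 48; dividing the denominator through by 48 makes it monic.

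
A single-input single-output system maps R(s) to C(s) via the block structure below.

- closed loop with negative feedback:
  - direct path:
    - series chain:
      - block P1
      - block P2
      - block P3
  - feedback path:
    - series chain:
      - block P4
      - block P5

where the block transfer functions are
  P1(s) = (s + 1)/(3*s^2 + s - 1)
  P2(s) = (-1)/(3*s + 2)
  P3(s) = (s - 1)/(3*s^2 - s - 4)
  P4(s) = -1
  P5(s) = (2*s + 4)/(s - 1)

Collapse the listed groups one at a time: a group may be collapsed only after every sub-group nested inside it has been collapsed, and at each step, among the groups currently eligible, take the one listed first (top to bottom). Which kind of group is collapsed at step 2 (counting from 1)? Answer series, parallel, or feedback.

(1) combine P1, P2, P3 in series
(2) series reduction of P4, P5
(3) apply the feedback formula to (P1*P2*P3), (P4*P5)
Step 2: series.

Hence the answer: series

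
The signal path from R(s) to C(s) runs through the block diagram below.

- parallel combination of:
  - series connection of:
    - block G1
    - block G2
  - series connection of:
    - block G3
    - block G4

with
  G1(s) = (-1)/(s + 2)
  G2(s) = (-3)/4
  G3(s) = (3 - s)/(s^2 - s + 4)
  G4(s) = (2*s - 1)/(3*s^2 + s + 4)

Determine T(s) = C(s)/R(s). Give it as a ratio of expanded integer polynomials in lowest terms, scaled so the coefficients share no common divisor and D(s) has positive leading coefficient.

Step 1: multiply G1, G2 (series) gives 3/(4*s + 8)
Step 2: multiply G3, G4 (series) gives (-2*s^2 + 7*s - 3)/(3*s^4 - 2*s^3 + 15*s^2 + 16)
Step 3: sum the parallel branches (G1*G2), (G3*G4); the result is T(s) itself (integer coefficients, no common factor, positive leading denominator coefficient)

Therefore the answer is (9*s^4 - 14*s^3 + 57*s^2 + 44*s + 24)/(12*s^5 + 16*s^4 + 44*s^3 + 120*s^2 + 64*s + 128).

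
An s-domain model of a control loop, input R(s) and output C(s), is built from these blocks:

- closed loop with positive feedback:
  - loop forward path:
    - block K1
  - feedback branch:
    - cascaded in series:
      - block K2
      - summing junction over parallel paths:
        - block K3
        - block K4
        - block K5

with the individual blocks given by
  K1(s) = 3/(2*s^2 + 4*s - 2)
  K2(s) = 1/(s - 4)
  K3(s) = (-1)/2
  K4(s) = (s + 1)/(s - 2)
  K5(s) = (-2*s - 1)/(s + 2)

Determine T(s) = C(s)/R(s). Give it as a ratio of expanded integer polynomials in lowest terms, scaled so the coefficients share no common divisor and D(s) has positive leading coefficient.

Step 1 - sum the parallel branches K3, K4, K5 = (-3*s^2 + 12*s + 12)/(2*s^2 - 8)
Step 2 - multiply K2, (K3+K4+K5) (series) = (-3*s^2 + 12*s + 12)/(2*s^3 - 8*s^2 - 8*s + 32)
Step 3 - feedback reduction of K1, (K2*(K3+K4+K5)) - this is the overall T(s), already in the required normalized form

Hence the answer: (6*s^3 - 24*s^2 - 24*s + 96)/(4*s^5 - 8*s^4 - 52*s^3 + 57*s^2 + 108*s - 100)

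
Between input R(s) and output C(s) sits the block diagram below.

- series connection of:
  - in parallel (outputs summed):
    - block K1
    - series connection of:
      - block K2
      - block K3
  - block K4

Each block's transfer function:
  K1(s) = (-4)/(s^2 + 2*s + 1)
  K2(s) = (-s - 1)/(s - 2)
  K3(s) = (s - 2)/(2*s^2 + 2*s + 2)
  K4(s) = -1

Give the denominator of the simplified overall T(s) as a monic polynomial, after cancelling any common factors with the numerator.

Step 1: reduce the series chain K2, K3 -> (-s - 1)/(2*s^2 + 2*s + 2)
Step 2: reduce the parallel group K1, (K2*K3) -> (-s^3 - 11*s^2 - 11*s - 9)/(2*s^4 + 6*s^3 + 8*s^2 + 6*s + 2)
Step 3: cascade (K1+(K2*K3)), K4 -> (s^3 + 11*s^2 + 11*s + 9)/(2*s^4 + 6*s^3 + 8*s^2 + 6*s + 2)
Step 3 gives the fully reduced T(s), with no common factor left to cancel. The denominator's leading coefficient is 2, so divide each of its coefficients by 2 to get the monic form.

Final answer: s^4 + 3*s^3 + 4*s^2 + 3*s + 1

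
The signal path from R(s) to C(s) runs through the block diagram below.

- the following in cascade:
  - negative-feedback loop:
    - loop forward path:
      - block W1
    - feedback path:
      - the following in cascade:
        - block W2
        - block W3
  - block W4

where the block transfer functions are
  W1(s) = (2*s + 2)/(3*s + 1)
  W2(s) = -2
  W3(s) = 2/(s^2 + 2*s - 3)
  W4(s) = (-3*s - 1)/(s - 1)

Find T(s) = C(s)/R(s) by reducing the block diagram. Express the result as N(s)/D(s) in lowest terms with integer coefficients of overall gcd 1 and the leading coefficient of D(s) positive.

First reduce the diagram to T(s).

[1] reduce the series chain W2, W3, giving (-4)/(s^2 + 2*s - 3)
[2] close the feedback loop around W1, (W2*W3), giving (2*s^3 + 6*s^2 - 2*s - 6)/(3*s^3 + 7*s^2 - 15*s - 11)
[3] combine [W1/(1+W1*(W2*W3))], W4 in series - this is the overall T(s), already in the required normalized form

Answer: (-6*s^3 - 26*s^2 - 26*s - 6)/(3*s^3 + 7*s^2 - 15*s - 11)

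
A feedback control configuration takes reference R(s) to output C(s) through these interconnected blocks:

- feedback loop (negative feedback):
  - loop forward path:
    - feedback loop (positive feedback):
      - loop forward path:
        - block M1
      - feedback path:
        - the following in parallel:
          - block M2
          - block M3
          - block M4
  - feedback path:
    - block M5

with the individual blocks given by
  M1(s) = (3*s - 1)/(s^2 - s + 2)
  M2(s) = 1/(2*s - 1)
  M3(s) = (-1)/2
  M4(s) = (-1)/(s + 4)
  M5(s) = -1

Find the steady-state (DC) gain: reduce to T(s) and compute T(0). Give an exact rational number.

1. combine M2, M3, M4 in parallel; result (-2*s^2 - 9*s + 14)/(4*s^2 + 14*s - 8)
2. feedback reduction of M1, (M2+M3+M4); result (12*s^3 + 38*s^2 - 38*s + 8)/(4*s^4 + 16*s^3 + 11*s^2 - 15*s - 2)
3. apply the feedback formula to [M1/(1-M1*(M2+M3+M4))], M5; result (12*s^3 + 38*s^2 - 38*s + 8)/(4*s^4 + 4*s^3 - 27*s^2 + 23*s - 10)
The step-3 result is T(s). Setting s = 0: T(0) = 8/(-10) = -4/5.

Therefore the answer is -4/5.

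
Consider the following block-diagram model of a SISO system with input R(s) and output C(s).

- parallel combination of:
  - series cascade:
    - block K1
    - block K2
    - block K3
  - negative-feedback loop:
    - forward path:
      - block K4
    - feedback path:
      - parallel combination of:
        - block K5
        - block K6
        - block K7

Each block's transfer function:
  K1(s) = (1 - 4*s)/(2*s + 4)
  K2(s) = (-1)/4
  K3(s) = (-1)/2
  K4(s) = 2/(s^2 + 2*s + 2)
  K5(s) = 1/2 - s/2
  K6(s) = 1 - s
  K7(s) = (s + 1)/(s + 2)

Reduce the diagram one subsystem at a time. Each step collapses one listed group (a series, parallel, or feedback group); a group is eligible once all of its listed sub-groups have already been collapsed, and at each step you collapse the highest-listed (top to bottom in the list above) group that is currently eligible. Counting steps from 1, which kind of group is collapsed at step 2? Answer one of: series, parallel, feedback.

Reducing step by step:

Step 1: multiply K1, K2, K3 (series)
Step 2: reduce the parallel group K5, K6, K7
Step 3: reduce the feedback loop with forward K4 and return (K5+K6+K7)
Step 4: reduce the parallel group (K1*K2*K3), [K4/(1+K4*(K5+K6+K7))]
At step 2 the group reduced is parallel.

Answer: parallel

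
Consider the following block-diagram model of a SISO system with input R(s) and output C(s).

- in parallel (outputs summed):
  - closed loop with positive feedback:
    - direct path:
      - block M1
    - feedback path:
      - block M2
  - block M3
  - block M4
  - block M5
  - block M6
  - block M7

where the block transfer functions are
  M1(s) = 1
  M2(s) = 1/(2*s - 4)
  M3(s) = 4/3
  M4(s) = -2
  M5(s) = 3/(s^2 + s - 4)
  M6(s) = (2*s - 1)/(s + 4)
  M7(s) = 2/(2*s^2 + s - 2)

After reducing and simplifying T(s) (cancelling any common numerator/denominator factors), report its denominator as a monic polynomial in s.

The answer is s^6 + 3*s^5 - 49*s^4/4 - 99*s^3/4 + 89*s^2/2 + 36*s - 40.

Reasoning:
(1) apply the feedback formula to M1, M2 -> (2*s - 4)/(2*s - 5)
(2) sum the parallel branches [M1/(1-M1*M2)], M3, M4, M5, M6, M7 -> (28*s^6 - 18*s^5 - 154*s^4 + 309*s^3 - 290*s^2 - 708*s + 896)/(12*s^6 + 36*s^5 - 147*s^4 - 297*s^3 + 534*s^2 + 432*s - 480)
The result of step 2 is T(s) in lowest terms. Its denominator has leading coefficient 12; dividing the denominator through by 12 makes it monic.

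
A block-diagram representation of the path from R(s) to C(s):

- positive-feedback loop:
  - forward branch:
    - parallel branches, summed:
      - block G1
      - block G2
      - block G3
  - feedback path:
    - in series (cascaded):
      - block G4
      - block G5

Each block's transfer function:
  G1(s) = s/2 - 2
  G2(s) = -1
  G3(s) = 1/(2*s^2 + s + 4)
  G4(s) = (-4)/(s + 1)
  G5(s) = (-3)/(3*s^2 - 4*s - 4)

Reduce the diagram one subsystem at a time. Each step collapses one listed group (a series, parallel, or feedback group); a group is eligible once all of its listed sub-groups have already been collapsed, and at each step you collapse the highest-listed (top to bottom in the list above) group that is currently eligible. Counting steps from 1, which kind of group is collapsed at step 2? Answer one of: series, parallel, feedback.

The answer is series.

Reasoning:
Step 1: parallel reduction of G1, G2, G3
Step 2: cascade G4, G5
Step 3: feedback reduction of (G1+G2+G3), (G4*G5)
Step 2 collapses a series group.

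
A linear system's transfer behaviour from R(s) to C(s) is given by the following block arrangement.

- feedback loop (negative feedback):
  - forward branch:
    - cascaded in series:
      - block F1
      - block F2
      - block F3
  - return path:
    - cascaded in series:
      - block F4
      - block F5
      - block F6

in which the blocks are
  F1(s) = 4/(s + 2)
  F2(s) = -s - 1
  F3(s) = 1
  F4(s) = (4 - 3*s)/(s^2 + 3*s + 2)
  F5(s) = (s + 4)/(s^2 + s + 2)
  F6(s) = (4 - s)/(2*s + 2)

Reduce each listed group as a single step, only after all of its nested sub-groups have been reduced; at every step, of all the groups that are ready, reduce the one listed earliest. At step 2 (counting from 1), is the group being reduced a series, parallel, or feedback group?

Step 1 - series reduction of F1, F2, F3
Step 2 - multiply F4, F5, F6 (series)
Step 3 - feedback reduction of (F1*F2*F3), (F4*F5*F6)
At step 2 the group reduced is series.

Therefore the answer is series.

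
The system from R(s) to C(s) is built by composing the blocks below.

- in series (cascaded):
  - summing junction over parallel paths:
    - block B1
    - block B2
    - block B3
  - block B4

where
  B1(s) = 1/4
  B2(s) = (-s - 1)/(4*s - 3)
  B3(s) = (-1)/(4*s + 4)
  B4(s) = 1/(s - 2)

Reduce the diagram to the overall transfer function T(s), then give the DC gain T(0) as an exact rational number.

Answer: -1/6

Working:
Step 1: sum the parallel branches B1, B2, B3, giving (-11*s - 4)/(16*s^2 + 4*s - 12)
Step 2: series reduction of (B1+B2+B3), B4, giving (-11*s - 4)/(16*s^3 - 28*s^2 - 20*s + 24)
Step 2 gives the overall T(s). Then T(0) = -4/24 = -1/6.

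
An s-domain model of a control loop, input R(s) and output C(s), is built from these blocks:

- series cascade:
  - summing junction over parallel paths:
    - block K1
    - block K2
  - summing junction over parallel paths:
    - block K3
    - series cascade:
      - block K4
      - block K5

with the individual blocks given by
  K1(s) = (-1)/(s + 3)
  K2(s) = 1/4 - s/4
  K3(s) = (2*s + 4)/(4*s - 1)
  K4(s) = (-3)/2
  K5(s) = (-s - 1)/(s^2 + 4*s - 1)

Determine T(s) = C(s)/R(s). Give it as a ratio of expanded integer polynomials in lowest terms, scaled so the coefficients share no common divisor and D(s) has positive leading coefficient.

Answer: (-4*s^5 - 44*s^4 - 113*s^3 - 99*s^2 - 15*s + 11)/(32*s^4 + 216*s^3 + 296*s^2 - 184*s + 24)

Working:
(1) sum the parallel branches K1, K2 gives (-s^2 - 2*s - 1)/(4*s + 12)
(2) combine K4, K5 in series gives (3*s + 3)/(2*s^2 + 8*s - 2)
(3) sum the parallel branches K3, (K4*K5) gives (4*s^3 + 36*s^2 + 37*s - 11)/(8*s^3 + 30*s^2 - 16*s + 2)
(4) combine (K1+K2), (K3+(K4*K5)) in series, which is the overall transfer function T(s) = C(s)/R(s) in lowest terms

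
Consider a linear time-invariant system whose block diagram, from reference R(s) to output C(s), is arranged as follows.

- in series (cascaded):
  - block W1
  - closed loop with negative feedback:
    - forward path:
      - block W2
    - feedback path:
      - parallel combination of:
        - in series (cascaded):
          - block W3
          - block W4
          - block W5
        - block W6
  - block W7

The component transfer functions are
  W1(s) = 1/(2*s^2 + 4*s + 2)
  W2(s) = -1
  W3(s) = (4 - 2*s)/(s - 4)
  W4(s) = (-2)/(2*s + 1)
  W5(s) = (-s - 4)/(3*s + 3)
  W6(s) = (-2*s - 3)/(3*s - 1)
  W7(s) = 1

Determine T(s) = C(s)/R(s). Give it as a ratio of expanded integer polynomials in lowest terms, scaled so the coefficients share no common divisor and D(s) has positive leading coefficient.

(1) cascade W3, W4, W5 gives (-4*s^2 - 8*s + 32)/(6*s^3 - 15*s^2 - 33*s - 12)
(2) add (W3*W4*W5), W6 (parallel) gives (-12*s^4 + 91*s^2 + 227*s + 4)/(18*s^4 - 51*s^3 - 84*s^2 - 3*s + 12)
(3) collapse the loop (W2 forward, ((W3*W4*W5)+W6) return) gives (-18*s^4 + 51*s^3 + 84*s^2 + 3*s - 12)/(30*s^4 - 51*s^3 - 175*s^2 - 230*s + 8)
(4) reduce the series chain W1, [W2/(1+W2*((W3*W4*W5)+W6))], W7 - this is the overall T(s), already in the required normalized form

Hence the answer: (-18*s^3 + 69*s^2 + 15*s - 12)/(60*s^5 - 42*s^4 - 452*s^3 - 810*s^2 - 444*s + 16)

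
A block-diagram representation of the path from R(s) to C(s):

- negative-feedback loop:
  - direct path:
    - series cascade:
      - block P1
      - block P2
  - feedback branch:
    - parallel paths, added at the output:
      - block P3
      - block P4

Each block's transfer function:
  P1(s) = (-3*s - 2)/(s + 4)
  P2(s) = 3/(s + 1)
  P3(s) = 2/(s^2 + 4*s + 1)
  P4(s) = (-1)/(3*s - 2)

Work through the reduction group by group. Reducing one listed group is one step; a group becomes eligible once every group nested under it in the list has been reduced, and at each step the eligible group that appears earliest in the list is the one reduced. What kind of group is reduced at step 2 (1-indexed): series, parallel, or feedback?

[1] multiply P1, P2 (series)
[2] sum the parallel branches P3, P4
[3] feedback reduction of (P1*P2), (P3+P4)
At step 2 the group reduced is parallel.

Hence the answer: parallel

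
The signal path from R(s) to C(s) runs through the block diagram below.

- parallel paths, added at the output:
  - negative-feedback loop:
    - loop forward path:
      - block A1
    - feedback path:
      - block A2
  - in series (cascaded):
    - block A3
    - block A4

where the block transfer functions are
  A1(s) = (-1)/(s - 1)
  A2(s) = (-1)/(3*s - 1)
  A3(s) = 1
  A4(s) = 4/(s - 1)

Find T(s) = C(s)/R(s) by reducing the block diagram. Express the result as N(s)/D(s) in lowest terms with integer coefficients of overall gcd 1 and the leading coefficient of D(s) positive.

Step 1: feedback reduction of A1, A2: (1 - 3*s)/(3*s^2 - 4*s + 2)
Step 2: reduce the series chain A3, A4: 4/(s - 1)
Step 3: sum the parallel branches [A1/(1+A1*A2)], (A3*A4), which is the overall transfer function T(s) = C(s)/R(s) in lowest terms

Final answer: (9*s^2 - 12*s + 7)/(3*s^3 - 7*s^2 + 6*s - 2)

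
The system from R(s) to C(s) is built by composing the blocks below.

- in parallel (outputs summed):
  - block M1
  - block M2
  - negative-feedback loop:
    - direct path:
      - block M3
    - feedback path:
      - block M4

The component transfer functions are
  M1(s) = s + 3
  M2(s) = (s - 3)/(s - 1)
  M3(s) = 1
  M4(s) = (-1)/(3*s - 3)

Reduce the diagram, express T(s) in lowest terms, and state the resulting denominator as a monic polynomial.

Step 1: close the feedback loop around M3, M4 gives (3*s - 3)/(3*s - 4)
Step 2: combine M1, M2, [M3/(1+M3*M4)] in parallel gives (3*s^3 + 8*s^2 - 36*s + 27)/(3*s^2 - 7*s + 4)
T(s) is the step-2 result (common factors already cancelled). Leading coefficient of the denominator: 3. Divide through by 3 for the monic polynomial.

Final answer: s^2 - 7*s/3 + 4/3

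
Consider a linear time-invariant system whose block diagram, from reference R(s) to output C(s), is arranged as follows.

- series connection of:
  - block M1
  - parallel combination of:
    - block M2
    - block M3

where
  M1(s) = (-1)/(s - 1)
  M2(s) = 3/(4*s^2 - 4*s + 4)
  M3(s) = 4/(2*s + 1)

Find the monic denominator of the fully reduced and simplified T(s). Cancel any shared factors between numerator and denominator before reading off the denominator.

Answer: s^4 - 3*s^3/2 + s^2 - 1/2

Working:
(1) reduce the parallel group M2, M3, giving (16*s^2 - 10*s + 19)/(8*s^3 - 4*s^2 + 4*s + 4)
(2) series reduction of M1, (M2+M3), giving (-16*s^2 + 10*s - 19)/(8*s^4 - 12*s^3 + 8*s^2 - 4)
No further cancellation is possible in the step-2 result, so that is T(s). Its denominator becomes monic after dividing by the leading coefficient 8.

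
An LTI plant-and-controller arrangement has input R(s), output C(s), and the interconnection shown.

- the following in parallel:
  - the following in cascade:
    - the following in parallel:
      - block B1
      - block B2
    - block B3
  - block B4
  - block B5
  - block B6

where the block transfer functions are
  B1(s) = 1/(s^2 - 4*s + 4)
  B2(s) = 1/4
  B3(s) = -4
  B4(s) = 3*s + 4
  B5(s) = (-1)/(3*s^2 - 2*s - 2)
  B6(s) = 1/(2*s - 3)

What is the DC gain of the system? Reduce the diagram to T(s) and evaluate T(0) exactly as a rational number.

1. reduce the parallel group B1, B2 -> (s^2 - 4*s + 8)/(4*s^2 - 16*s + 16)
2. cascade (B1+B2), B3 -> (-s^2 + 4*s - 8)/(s^2 - 4*s + 4)
3. add ((B1+B2)*B3), B4, B5, B6 (parallel) -> (18*s^6 - 93*s^5 + 126*s^4 + 32*s^3 - 129*s^2 - 4*s + 52)/(6*s^5 - 37*s^4 + 78*s^3 - 54*s^2 - 16*s + 24)
The step-3 result is T(s). Setting s = 0: T(0) = 52/24 = 13/6.

Final answer: 13/6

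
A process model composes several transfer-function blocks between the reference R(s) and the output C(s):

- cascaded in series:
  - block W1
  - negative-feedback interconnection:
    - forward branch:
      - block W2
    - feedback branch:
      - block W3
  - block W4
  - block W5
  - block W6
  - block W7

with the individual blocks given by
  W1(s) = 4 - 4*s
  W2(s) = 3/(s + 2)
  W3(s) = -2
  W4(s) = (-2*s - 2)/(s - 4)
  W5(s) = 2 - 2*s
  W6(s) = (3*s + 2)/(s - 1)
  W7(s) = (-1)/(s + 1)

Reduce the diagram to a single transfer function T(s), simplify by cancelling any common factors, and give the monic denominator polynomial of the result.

Reducing step by step:

Step 1. feedback reduction of W2, W3, giving 3/(s - 4)
Step 2. combine W1, [W2/(1+W2*W3)], W4, W5, W6, W7 in series, giving (144*s^2 - 48*s - 96)/(s^2 - 8*s + 16)
No further cancellation is possible in the step-2 result, so that is T(s). Its denominator is already monic.

Answer: s^2 - 8*s + 16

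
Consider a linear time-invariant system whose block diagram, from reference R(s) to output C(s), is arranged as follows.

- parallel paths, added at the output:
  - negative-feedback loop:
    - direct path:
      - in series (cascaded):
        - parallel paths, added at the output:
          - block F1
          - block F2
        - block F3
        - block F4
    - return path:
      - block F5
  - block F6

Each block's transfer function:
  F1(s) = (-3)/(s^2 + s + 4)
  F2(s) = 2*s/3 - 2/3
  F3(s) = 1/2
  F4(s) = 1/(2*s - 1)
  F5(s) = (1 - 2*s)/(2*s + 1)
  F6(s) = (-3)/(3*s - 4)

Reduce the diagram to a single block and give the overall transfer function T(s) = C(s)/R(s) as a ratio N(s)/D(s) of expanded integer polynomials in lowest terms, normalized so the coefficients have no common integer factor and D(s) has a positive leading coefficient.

First reduce the diagram to T(s).

1. add F1, F2 (parallel), giving (2*s^3 + 6*s - 17)/(3*s^2 + 3*s + 12)
2. series reduction of (F1+F2), F3, F4, giving (2*s^3 + 6*s - 17)/(12*s^3 + 6*s^2 + 42*s - 24)
3. apply the feedback formula to ((F1+F2)*F3*F4), F5, giving (4*s^4 + 2*s^3 + 12*s^2 - 28*s - 17)/(20*s^4 + 26*s^3 + 78*s^2 + 34*s - 41)
4. reduce the parallel group [((F1+F2)*F3*F4)/(1+((F1+F2)*F3*F4)*F5)], F6; the result is T(s) itself (integer coefficients, no common factor, positive leading denominator coefficient)

Answer: (12*s^5 - 70*s^4 - 50*s^3 - 366*s^2 - 41*s + 191)/(60*s^5 - 2*s^4 + 130*s^3 - 210*s^2 - 259*s + 164)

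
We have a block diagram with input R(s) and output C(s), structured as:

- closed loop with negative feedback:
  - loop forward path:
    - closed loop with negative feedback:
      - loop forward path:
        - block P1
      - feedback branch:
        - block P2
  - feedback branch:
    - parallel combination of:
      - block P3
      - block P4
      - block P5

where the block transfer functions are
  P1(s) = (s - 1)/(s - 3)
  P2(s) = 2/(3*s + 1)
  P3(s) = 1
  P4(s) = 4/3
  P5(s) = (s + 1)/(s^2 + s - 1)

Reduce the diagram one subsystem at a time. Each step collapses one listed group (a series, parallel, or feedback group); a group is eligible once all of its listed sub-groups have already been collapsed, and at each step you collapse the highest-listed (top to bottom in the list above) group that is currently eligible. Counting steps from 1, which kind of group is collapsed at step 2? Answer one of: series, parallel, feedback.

Step 1 - reduce the feedback loop with forward P1 and return P2
Step 2 - combine P3, P4, P5 in parallel
Step 3 - close the feedback loop around [P1/(1+P1*P2)], (P3+P4+P5)
Step 2: parallel.

Answer: parallel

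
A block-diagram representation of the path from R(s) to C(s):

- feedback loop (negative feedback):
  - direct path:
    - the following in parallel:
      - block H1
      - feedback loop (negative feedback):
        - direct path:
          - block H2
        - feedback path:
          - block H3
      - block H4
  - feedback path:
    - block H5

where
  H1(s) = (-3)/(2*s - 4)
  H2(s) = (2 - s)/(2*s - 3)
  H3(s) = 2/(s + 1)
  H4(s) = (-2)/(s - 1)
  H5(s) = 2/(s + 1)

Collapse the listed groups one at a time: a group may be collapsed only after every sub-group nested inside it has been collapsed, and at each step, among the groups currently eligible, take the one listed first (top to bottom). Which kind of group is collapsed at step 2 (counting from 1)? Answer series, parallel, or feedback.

[1] collapse the loop (H2 forward, H3 return)
[2] combine H1, [H2/(1+H2*H3)], H4 in parallel
[3] reduce the feedback loop with forward (H1+[H2/(1+H2*H3)]+H4) and return H5
Step 2 collapses a parallel group.

Final answer: parallel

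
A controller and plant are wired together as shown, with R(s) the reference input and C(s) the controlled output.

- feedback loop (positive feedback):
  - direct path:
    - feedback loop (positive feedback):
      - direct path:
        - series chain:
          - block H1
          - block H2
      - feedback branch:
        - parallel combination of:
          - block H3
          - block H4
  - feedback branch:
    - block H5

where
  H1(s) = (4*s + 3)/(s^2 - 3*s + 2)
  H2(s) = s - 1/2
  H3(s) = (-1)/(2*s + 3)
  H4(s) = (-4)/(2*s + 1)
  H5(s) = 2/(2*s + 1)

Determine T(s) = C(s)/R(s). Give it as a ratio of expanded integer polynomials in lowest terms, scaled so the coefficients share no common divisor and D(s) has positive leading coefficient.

(1) series reduction of H1, H2 gives (8*s^2 + 2*s - 3)/(2*s^2 - 6*s + 4)
(2) reduce the parallel group H3, H4 gives (-10*s - 13)/(4*s^2 + 8*s + 3)
(3) close the feedback loop around (H1*H2), (H3+H4) gives (32*s^4 + 72*s^3 + 28*s^2 - 18*s - 9)/(8*s^4 + 72*s^3 + 98*s^2 + 10*s - 27)
(4) reduce the feedback loop with forward [(H1*H2)/(1-(H1*H2)*(H3+H4))] and return H5, which is the overall transfer function T(s) = C(s)/R(s) in lowest terms

Answer: (32*s^4 + 72*s^3 + 28*s^2 - 18*s - 9)/(8*s^4 + 40*s^3 + 42*s^2 + 10*s - 9)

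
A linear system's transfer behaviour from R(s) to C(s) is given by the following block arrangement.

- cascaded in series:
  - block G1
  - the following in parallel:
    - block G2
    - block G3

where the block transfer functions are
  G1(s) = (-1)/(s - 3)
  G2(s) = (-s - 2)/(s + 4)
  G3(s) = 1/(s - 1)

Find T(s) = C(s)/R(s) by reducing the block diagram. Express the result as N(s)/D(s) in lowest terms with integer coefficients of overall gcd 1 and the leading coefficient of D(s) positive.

The answer is (s^2 - 6)/(s^3 - 13*s + 12).

Reasoning:
Step 1 - parallel reduction of G2, G3 = (6 - s^2)/(s^2 + 3*s - 4)
Step 2 - cascade G1, (G2+G3), which is the overall transfer function T(s) = C(s)/R(s) in lowest terms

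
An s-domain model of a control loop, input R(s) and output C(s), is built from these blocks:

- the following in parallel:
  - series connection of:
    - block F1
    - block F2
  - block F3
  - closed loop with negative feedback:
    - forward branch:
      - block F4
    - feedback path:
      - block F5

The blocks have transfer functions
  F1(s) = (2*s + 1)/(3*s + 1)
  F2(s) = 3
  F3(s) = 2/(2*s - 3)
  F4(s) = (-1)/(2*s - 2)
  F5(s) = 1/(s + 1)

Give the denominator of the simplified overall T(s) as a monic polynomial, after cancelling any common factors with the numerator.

First reduce the diagram to T(s).

1. cascade F1, F2, giving (6*s + 3)/(3*s + 1)
2. apply the feedback formula to F4, F5, giving (-s - 1)/(2*s^2 - 3)
3. add (F1*F2), F3, [F4/(1+F4*F5)] (parallel), giving (24*s^4 - 18*s^3 - 49*s^2 + 28*s + 24)/(12*s^4 - 14*s^3 - 24*s^2 + 21*s + 9)
T(s) is the step-3 result (common factors already cancelled). Leading coefficient of the denominator: 12. Divide through by 12 for the monic polynomial.

Answer: s^4 - 7*s^3/6 - 2*s^2 + 7*s/4 + 3/4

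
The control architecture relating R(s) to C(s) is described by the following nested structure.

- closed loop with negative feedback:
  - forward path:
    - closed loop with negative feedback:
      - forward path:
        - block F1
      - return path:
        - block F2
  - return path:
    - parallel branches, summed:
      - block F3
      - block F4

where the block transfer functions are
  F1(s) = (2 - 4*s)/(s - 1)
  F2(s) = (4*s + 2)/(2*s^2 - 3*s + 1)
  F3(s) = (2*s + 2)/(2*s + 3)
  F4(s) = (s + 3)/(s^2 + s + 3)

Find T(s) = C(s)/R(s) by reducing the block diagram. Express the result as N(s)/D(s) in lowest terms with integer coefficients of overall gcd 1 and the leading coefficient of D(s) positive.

The answer is (8*s^5 + 8*s^4 + 10*s^3 - 8*s^2 - 36*s + 18)/(6*s^5 + 27*s^4 + 83*s^3 + 66*s^2 + 61*s + 57).

Reasoning:
Step 1: close the feedback loop around F1, F2 gives (-4*s^2 + 6*s - 2)/(s^2 - 10*s - 3)
Step 2: add F3, F4 (parallel) gives (2*s^3 + 6*s^2 + 17*s + 15)/(2*s^3 + 5*s^2 + 9*s + 9)
Step 3: close the feedback loop around [F1/(1+F1*F2)], (F3+F4), giving the overall T(s)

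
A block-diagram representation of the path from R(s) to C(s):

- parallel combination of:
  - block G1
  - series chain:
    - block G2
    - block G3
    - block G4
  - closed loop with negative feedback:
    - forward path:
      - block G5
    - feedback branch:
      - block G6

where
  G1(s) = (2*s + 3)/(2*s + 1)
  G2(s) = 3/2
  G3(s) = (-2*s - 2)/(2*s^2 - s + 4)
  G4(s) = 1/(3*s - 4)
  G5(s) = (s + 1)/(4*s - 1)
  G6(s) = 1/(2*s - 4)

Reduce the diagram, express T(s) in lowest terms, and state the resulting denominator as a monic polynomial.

First reduce the diagram to T(s).

Step 1: combine G2, G3, G4 in series, giving (-3*s - 3)/(6*s^3 - 11*s^2 + 16*s - 16)
Step 2: collapse the loop (G5 forward, G6 return), giving (2*s^2 - 2*s - 4)/(8*s^2 - 17*s + 5)
Step 3: parallel reduction of G1, (G2*G3*G4), [G5/(1+G5*G6)], giving (120*s^6 - 292*s^5 + 98*s^4 + 145*s^3 - 646*s^2 + 998*s - 191)/(96*s^6 - 332*s^5 + 500*s^4 - 565*s^3 + 249*s^2 + 192*s - 80)
That last expression is T(s), already simplified. Scaling its denominator by 1/96 (the reciprocal of the leading coefficient) yields the monic denominator.

Answer: s^6 - 83*s^5/24 + 125*s^4/24 - 565*s^3/96 + 83*s^2/32 + 2*s - 5/6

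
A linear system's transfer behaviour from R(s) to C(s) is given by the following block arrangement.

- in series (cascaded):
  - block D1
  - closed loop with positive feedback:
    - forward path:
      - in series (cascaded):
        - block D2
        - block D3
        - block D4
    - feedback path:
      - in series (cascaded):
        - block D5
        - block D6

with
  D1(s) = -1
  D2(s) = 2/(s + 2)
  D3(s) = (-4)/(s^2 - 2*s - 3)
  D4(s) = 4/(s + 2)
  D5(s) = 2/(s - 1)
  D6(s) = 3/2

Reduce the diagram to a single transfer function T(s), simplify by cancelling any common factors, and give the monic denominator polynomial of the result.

(1) reduce the series chain D2, D3, D4 gives (-32)/(s^4 + 2*s^3 - 7*s^2 - 20*s - 12)
(2) cascade D5, D6 gives 3/(s - 1)
(3) feedback reduction of (D2*D3*D4), (D5*D6) gives (32 - 32*s)/(s^5 + s^4 - 9*s^3 - 13*s^2 + 8*s + 108)
(4) cascade D1, [(D2*D3*D4)/(1-(D2*D3*D4)*(D5*D6))] gives (32*s - 32)/(s^5 + s^4 - 9*s^3 - 13*s^2 + 8*s + 108)
That last expression is T(s), already simplified, and its denominator is already monic.

Answer: s^5 + s^4 - 9*s^3 - 13*s^2 + 8*s + 108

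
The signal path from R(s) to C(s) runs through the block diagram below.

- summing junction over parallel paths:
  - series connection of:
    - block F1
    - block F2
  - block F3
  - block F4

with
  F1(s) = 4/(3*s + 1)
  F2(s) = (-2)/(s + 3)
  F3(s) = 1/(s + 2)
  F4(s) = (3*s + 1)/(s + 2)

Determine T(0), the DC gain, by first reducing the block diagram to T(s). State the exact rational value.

First reduce the diagram to T(s).

Step 1 - reduce the series chain F1, F2 -> (-8)/(3*s^2 + 10*s + 3)
Step 2 - parallel reduction of (F1*F2), F3, F4 -> (9*s^3 + 36*s^2 + 21*s - 10)/(3*s^3 + 16*s^2 + 23*s + 6)
Step 2 gives the overall T(s). Then T(0) = -10/6 = -5/3.

Answer: -5/3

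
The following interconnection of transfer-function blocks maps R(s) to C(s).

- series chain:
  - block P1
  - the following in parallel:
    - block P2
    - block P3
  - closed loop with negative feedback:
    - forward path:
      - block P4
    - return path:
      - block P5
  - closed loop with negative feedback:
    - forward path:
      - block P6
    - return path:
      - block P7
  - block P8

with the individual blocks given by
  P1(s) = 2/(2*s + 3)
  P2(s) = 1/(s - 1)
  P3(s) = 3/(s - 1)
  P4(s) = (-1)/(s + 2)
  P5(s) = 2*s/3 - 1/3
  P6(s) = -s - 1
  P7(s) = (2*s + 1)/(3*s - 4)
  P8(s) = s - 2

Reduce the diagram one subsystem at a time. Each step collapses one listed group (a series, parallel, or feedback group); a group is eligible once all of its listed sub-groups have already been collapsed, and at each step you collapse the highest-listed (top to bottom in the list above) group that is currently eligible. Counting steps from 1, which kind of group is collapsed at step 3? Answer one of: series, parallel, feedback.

Step 1: parallel reduction of P2, P3
Step 2: reduce the feedback loop with forward P4 and return P5
Step 3: apply the feedback formula to P6, P7
Step 4: reduce the series chain P1, (P2+P3), [P4/(1+P4*P5)], [P6/(1+P6*P7)], P8
The group at step 3 is a feedback group.

Hence the answer: feedback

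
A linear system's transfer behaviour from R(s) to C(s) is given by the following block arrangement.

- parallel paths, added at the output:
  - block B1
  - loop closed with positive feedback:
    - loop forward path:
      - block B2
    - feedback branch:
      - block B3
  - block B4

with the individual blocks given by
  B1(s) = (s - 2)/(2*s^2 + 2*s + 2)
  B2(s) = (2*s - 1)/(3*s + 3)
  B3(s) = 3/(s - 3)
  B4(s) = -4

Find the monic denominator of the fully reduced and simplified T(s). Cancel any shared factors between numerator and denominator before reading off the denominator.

First reduce the diagram to T(s).

Step 1. collapse the loop (B2 forward, B3 return), giving (2*s^2 - 7*s + 3)/(3*s^2 - 12*s - 6)
Step 2. sum the parallel branches B1, [B2/(1-B2*B3)], B4, giving (-20*s^4 + 65*s^3 + 98*s^2 + 154*s + 66)/(6*s^4 - 18*s^3 - 30*s^2 - 36*s - 12)
No further cancellation is possible in the step-2 result, so that is T(s). Its denominator becomes monic after dividing by the leading coefficient 6.

Answer: s^4 - 3*s^3 - 5*s^2 - 6*s - 2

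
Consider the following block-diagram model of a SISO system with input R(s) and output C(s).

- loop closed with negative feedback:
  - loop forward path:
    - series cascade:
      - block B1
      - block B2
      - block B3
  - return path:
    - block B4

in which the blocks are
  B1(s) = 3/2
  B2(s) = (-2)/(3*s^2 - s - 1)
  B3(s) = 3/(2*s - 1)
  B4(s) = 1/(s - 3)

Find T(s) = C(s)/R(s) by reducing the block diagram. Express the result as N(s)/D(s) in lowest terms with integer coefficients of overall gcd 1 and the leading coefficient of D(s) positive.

Answer: (27 - 9*s)/(6*s^4 - 23*s^3 + 14*s^2 + 4*s - 12)

Working:
1. multiply B1, B2, B3 (series) gives (-9)/(6*s^3 - 5*s^2 - s + 1)
2. close the feedback loop around (B1*B2*B3), B4, giving the overall T(s)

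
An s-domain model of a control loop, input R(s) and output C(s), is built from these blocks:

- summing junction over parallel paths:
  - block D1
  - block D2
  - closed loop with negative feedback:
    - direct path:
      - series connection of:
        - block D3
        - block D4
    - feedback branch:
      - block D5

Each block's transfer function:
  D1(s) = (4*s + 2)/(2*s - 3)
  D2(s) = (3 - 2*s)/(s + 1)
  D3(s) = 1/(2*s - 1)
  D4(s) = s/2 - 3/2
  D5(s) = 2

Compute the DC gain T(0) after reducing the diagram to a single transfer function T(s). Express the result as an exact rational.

(1) reduce the series chain D3, D4; result (s - 3)/(4*s - 2)
(2) close the feedback loop around (D3*D4), D5; result (s - 3)/(6*s - 8)
(3) combine D1, D2, [(D3*D4)/(1+(D3*D4)*D5)] in parallel; result (2*s^3 + 101*s^2 - 186*s + 65)/(12*s^3 - 22*s^2 - 10*s + 24)
Evaluating the step-3 result (the overall T(s)) at s = 0 gives T(0) = 65/24.

Final answer: 65/24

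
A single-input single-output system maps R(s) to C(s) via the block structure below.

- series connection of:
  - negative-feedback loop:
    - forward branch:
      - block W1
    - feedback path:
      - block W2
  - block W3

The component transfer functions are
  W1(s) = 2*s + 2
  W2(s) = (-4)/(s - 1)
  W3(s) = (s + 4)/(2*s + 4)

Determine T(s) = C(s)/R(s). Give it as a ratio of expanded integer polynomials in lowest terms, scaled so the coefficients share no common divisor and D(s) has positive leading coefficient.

(1) feedback reduction of W1, W2: (2 - 2*s^2)/(7*s + 9)
(2) multiply [W1/(1+W1*W2)], W3 (series) - this is the overall T(s), already in the required normalized form

Final answer: (-s^3 - 4*s^2 + s + 4)/(7*s^2 + 23*s + 18)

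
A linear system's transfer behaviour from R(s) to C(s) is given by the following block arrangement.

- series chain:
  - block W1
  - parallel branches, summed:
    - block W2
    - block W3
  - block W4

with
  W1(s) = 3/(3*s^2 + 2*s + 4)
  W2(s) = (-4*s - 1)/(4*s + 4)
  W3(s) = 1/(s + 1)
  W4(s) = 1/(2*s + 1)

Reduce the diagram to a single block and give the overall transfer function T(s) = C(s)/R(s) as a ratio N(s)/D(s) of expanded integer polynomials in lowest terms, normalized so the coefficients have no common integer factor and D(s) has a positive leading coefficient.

[1] reduce the parallel group W2, W3 = (3 - 4*s)/(4*s + 4)
[2] combine W1, (W2+W3), W4 in series, giving the overall T(s)

Hence the answer: (9 - 12*s)/(24*s^4 + 52*s^3 + 68*s^2 + 56*s + 16)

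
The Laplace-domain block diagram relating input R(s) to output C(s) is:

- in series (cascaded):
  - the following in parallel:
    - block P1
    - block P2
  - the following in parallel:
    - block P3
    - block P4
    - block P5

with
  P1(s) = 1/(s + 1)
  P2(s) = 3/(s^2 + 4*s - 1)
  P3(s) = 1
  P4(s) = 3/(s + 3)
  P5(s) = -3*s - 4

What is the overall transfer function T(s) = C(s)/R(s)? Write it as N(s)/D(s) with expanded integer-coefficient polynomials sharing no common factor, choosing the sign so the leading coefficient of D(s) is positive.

Step 1. reduce the parallel group P1, P2 gives (s^2 + 7*s + 2)/(s^3 + 5*s^2 + 3*s - 1)
Step 2. add P3, P4, P5 (parallel) gives (-3*s^2 - 12*s - 6)/(s + 3)
Step 3. multiply (P1+P2), (P3+P4+P5) (series), giving the overall T(s)

Hence the answer: (-3*s^4 - 33*s^3 - 96*s^2 - 66*s - 12)/(s^4 + 8*s^3 + 18*s^2 + 8*s - 3)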